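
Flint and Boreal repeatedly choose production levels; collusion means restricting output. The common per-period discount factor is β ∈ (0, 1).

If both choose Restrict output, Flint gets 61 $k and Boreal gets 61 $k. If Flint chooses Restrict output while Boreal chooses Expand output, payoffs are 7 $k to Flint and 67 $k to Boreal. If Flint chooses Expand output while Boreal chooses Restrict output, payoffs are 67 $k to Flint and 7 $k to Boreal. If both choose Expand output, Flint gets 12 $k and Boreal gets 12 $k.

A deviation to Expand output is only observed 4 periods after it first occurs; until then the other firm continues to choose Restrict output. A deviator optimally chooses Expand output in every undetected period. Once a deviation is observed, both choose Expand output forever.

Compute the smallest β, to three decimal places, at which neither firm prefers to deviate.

0.575

Deviating for the 4 undetected periods gains 67−61 = 6 per period over cooperation, then loses 61−12 = 49 per period forever once punishment starts.
Gain: 6(1 + β + … + β^3); loss: 49·β^4/(1−β).
No profitable deviation ⇔ 6(1−β^4) ≤ 49·β^4, i.e. β^4 ≥ 6/(6+49) = 6/55.
Hence β ≥ (6/55)^(1/4) ≈ 0.575.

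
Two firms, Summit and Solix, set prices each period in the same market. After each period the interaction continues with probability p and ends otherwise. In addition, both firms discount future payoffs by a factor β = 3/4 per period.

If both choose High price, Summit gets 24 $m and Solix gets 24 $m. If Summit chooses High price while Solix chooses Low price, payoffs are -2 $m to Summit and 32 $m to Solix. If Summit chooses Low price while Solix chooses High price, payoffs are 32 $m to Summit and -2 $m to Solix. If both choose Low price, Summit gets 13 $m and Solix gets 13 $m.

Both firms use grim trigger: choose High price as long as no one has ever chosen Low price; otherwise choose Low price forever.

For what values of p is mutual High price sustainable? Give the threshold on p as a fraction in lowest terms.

32/57

Expected continuation weight on next period's payoff is β·p = 3/4·p, which plays the role of the discount factor.
Cooperation requires 3/4·p ≥ (32−24)/(32−13) = 8/19, hence p ≥ 32/57.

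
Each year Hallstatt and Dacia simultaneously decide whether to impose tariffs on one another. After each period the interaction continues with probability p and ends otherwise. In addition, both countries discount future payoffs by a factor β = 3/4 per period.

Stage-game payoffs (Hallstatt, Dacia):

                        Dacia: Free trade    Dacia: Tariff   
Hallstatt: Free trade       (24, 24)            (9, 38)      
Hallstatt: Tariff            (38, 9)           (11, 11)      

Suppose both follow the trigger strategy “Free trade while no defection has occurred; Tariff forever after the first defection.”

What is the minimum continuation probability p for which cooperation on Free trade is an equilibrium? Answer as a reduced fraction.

With continuation probability p and discount β, the effective per-period discount factor is βp.
Grim-trigger IC: βp ≥ (38−24)/(38−11) = 14/27.
So p ≥ (14/27)/(3/4) = 56/81.

56/81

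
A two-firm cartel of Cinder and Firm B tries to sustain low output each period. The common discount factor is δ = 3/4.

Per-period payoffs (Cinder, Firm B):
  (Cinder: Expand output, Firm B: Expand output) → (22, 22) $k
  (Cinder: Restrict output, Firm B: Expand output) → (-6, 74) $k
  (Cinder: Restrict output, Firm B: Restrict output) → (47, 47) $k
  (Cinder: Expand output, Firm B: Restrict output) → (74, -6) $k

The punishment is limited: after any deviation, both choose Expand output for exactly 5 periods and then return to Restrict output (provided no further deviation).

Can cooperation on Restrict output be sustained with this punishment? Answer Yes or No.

Yes

IC: δ+…+δ^5 ≥ (74−47)/(47−22) = 27/25.
At δ = 3/4: partial sum = 2.2881 ≥ 1.0800. Cooperation sustainable.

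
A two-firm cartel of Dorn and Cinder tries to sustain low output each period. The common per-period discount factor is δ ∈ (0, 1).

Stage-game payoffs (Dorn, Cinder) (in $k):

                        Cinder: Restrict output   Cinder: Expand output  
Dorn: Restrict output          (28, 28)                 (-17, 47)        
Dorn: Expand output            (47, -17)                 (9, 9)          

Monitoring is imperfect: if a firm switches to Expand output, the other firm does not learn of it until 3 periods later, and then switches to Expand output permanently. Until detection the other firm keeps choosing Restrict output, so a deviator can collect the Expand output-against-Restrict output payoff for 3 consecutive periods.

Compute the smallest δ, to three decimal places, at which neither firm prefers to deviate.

0.794

Deviating for the 3 undetected periods gains 47−28 = 19 per period over cooperation, then loses 28−9 = 19 per period forever once punishment starts.
Gain: 19(1 + δ + … + δ^2); loss: 19·δ^3/(1−δ).
No profitable deviation ⇔ 19(1−δ^3) ≤ 19·δ^3, i.e. δ^3 ≥ 19/(19+19) = 1/2.
Hence δ ≥ (1/2)^(1/3) ≈ 0.794.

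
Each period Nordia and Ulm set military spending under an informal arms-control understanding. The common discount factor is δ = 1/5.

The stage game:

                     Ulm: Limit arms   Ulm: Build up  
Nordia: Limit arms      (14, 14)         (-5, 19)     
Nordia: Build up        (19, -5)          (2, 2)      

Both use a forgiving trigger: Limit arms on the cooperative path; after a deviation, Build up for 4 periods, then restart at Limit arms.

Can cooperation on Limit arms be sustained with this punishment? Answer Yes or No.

IC: δ+…+δ^4 ≥ (19−14)/(14−2) = 5/12.
At δ = 1/5: partial sum = 0.2496 < 0.4167. Cooperation not sustainable.

No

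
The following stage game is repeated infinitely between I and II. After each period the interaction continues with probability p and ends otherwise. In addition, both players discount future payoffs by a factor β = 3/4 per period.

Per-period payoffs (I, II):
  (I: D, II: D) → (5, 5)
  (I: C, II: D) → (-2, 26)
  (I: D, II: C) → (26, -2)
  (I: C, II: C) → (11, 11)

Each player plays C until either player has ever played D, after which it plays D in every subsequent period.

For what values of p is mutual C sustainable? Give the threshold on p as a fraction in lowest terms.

20/21

Expected continuation weight on next period's payoff is β·p = 3/4·p, which plays the role of the discount factor.
Cooperation requires 3/4·p ≥ (26−11)/(26−5) = 5/7, hence p ≥ 20/21.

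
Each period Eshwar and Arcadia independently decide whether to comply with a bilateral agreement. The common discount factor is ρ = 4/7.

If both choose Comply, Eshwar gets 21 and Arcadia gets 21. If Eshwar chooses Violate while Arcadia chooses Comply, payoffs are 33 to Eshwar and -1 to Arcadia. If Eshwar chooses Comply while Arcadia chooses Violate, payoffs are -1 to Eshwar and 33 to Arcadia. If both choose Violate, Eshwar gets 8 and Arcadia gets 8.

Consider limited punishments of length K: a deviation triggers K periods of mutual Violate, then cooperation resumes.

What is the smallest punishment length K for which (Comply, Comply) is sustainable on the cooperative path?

3

IC: ρ(1−ρ^K)/(1−ρ) ≥ (33−21)/(21−8) = 12/13.
With ρ = 4/7: need 1 − ρ^K ≥ 12/13·(1−4/7)/(4/7), i.e. ρ^K ≤ 0.3077.
Since (4/7)^2 = 0.3265 and (4/7)^3 = 0.1866, the smallest such K is 3.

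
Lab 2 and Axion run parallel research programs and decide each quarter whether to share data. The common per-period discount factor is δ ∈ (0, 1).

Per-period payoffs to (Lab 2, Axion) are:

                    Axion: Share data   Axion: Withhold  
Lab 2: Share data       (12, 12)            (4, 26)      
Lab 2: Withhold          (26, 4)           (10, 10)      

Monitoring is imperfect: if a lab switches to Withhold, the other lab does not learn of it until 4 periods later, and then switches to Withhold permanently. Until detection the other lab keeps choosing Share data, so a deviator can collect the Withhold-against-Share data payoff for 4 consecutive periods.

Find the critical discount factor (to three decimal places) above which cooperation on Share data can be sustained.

0.967

The best deviation is to choose Withhold for all 4 undetected periods, earning 26 each, then 10 forever once detected.
Deviation value: 26(1−δ^4)/(1−δ) + 10δ^4/(1−δ); cooperation value: 12/(1−δ).
IC: 12 ≥ 26(1−δ^4) + 10δ^4 = 26 − 16δ^4.
So δ^4 ≥ 14/16 = 7/8, giving δ ≥ (7/8)^(1/4) ≈ 0.967.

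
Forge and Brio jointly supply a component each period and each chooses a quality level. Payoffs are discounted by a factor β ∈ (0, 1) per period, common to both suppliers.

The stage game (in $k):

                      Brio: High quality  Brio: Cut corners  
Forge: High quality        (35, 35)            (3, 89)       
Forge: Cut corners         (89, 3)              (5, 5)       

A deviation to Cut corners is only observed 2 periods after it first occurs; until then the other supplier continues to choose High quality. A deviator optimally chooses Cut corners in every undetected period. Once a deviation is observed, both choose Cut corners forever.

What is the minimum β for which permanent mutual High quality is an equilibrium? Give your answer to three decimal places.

0.802

A deviator earns 89 for 2 periods, then 5 forever; cooperating earns 35 forever. Multiplying the IC by (1−β):
35 ≥ 89(1−β^2) + 5β^2, so 84·β^2 ≥ 54 and β^2 ≥ 9/14.
β ≥ (9/14)^(1/2) ≈ 0.802.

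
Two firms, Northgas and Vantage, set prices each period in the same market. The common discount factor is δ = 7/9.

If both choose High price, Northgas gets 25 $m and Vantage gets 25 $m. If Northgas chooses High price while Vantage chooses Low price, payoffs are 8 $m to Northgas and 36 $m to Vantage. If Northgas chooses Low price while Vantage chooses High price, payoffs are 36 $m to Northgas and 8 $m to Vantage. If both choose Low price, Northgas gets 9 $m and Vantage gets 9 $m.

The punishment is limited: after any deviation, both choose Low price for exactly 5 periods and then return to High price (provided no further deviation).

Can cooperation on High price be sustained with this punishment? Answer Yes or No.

Yes

Comparing payoff streams over the 6 periods until play realigns: cooperate → 25(1+δ+…+δ^5); deviate → 36 + 9(δ+…+δ^5).
Cooperation is sustained iff (25−9)(δ+…+δ^5) ≥ 36−25.
δ+…+δ^5 = 7/9·(1−(7/9)^5)/(1−7/9) = 2.5038, and (36−25)/(25−9) = 0.6875.
2.5038 ≥ 0.6875, so cooperation is sustainable.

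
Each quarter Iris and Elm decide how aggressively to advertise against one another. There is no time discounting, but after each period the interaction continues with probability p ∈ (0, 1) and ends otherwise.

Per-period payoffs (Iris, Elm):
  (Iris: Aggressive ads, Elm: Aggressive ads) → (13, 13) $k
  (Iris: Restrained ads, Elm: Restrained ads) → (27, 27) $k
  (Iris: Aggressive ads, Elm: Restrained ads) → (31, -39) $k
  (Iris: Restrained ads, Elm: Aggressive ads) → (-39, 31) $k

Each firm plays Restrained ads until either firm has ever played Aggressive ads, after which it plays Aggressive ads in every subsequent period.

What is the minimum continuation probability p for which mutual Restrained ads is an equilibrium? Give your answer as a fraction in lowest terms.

Expected cooperation value is 27 + p·27 + p²·27 + … = 27/(1−p); deviation gives 31 + p·13/(1−p).
27 ≥ 31(1−p) + 13p ⇒ 18p ≥ 4 ⇒ p ≥ 4/18 = 2/9.

2/9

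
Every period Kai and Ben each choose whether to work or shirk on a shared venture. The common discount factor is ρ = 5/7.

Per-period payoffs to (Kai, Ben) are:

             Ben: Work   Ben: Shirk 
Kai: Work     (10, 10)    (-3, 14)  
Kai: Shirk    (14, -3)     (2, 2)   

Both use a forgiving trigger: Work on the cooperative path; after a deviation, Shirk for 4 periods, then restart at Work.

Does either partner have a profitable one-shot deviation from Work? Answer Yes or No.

A one-shot deviation gives 14 now, then 2 for 4 periods, then back to 10.
Gain from deviating: (14−10) today; loss: (10−2) in each of the next 4 periods.
No-deviation condition: (10−2)(ρ+…+ρ^4) ≥ 14−10, i.e. ρ+…+ρ^4 ≥ 1/2.
At ρ = 5/7: ρ+…+ρ^4 = 1.8492 ≥ 0.5000.
So cooperation is sustainable.

No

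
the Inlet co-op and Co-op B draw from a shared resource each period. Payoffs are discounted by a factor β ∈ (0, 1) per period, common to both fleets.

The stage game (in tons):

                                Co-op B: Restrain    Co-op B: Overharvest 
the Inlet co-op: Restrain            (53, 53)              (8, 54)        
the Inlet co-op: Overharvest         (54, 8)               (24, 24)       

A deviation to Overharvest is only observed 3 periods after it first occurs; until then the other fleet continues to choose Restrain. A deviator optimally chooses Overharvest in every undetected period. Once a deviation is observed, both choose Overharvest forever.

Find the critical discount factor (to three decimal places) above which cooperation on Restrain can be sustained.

0.322

A deviator earns 54 for 3 periods, then 24 forever; cooperating earns 53 forever. Multiplying the IC by (1−β):
53 ≥ 54(1−β^3) + 24β^3, so 30·β^3 ≥ 1 and β^3 ≥ 1/30.
β ≥ (1/30)^(1/3) ≈ 0.322.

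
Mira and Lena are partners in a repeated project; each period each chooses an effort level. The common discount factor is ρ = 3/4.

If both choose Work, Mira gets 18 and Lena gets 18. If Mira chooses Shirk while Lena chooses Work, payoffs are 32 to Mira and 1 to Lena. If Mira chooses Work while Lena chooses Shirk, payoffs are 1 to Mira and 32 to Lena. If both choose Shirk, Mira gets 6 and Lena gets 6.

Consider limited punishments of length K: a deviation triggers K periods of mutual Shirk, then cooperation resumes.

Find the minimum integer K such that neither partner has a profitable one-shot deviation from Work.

Need Σ_{k=1}^{K} ρ^k ≥ (32−18)/(18−6) = 1.1667 at ρ = 3/4.
At K = 1 the sum is 0.7500 < 1.1667; at K = 2 it is 1.3125 ≥ 1.1667.
So the minimum punishment length is K = 2.

2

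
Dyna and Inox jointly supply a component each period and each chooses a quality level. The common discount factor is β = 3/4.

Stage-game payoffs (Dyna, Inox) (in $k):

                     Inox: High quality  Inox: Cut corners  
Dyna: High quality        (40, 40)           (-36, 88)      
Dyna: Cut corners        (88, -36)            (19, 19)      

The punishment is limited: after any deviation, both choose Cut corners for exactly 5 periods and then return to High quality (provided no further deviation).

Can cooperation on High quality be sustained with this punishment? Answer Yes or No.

Yes

Comparing payoff streams over the 6 periods until play realigns: cooperate → 40(1+β+…+β^5); deviate → 88 + 19(β+…+β^5).
Cooperation is sustained iff (40−19)(β+…+β^5) ≥ 88−40.
β+…+β^5 = 3/4·(1−(3/4)^5)/(1−3/4) = 2.2881, and (88−40)/(40−19) = 2.2857.
2.2881 ≥ 2.2857, so cooperation is sustainable.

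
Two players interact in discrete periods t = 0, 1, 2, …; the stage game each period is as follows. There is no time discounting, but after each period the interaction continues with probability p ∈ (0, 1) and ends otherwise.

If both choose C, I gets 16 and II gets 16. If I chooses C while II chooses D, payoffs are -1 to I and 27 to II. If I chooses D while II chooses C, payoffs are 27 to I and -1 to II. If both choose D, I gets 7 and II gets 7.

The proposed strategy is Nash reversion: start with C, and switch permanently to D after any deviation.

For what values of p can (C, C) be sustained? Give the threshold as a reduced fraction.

Expected cooperation value is 16 + p·16 + p²·16 + … = 16/(1−p); deviation gives 27 + p·7/(1−p).
16 ≥ 27(1−p) + 7p ⇒ 20p ≥ 11 ⇒ p ≥ 11/20.

11/20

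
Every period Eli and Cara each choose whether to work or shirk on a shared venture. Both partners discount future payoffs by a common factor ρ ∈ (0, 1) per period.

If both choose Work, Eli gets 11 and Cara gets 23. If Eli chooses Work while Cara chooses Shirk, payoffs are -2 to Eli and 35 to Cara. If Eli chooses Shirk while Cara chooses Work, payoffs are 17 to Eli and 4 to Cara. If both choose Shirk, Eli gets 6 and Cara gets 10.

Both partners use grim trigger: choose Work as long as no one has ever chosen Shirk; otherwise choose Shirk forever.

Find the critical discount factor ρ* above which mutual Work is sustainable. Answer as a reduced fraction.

Eli's threshold: (17−11)/(17−6) = 6/11.
Cara's threshold: (35−23)/(35−10) = 12/25.
6/11 > 12/25, so Eli binds and ρ* = 6/11.

6/11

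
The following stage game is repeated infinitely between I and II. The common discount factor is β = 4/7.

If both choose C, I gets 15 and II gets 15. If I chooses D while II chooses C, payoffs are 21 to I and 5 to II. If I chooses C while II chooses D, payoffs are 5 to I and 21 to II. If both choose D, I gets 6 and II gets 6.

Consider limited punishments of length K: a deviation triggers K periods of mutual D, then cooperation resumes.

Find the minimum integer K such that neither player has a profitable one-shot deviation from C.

2

Need Σ_{k=1}^{K} β^k ≥ (21−15)/(15−6) = 0.6667 at β = 4/7.
At K = 1 the sum is 0.5714 < 0.6667; at K = 2 it is 0.8980 ≥ 0.6667.
So the minimum punishment length is K = 2.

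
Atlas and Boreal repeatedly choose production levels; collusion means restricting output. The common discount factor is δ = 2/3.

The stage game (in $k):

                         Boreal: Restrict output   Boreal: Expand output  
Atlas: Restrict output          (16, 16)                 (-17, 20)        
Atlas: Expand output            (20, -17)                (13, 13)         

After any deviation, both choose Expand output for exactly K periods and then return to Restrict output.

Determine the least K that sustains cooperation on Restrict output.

IC: δ(1−δ^K)/(1−δ) ≥ (20−16)/(16−13) = 4/3.
With δ = 2/3: need 1 − δ^K ≥ 4/3·(1−2/3)/(2/3), i.e. δ^K ≤ 0.3333.
Since (2/3)^2 = 0.4444 and (2/3)^3 = 0.2963, the smallest such K is 3.

3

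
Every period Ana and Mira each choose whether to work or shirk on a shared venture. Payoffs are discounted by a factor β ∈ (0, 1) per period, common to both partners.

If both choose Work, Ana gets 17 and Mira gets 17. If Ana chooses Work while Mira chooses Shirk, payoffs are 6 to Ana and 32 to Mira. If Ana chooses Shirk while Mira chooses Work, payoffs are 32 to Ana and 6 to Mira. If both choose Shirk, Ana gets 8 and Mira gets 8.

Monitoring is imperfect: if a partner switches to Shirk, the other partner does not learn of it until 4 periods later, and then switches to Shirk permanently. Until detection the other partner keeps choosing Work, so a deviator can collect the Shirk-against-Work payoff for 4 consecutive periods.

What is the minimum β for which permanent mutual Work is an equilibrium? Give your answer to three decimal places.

0.889

Deviating for the 4 undetected periods gains 32−17 = 15 per period over cooperation, then loses 17−8 = 9 per period forever once punishment starts.
Gain: 15(1 + β + … + β^3); loss: 9·β^4/(1−β).
No profitable deviation ⇔ 15(1−β^4) ≤ 9·β^4, i.e. β^4 ≥ 15/(15+9) = 5/8.
Hence β ≥ (5/8)^(1/4) ≈ 0.889.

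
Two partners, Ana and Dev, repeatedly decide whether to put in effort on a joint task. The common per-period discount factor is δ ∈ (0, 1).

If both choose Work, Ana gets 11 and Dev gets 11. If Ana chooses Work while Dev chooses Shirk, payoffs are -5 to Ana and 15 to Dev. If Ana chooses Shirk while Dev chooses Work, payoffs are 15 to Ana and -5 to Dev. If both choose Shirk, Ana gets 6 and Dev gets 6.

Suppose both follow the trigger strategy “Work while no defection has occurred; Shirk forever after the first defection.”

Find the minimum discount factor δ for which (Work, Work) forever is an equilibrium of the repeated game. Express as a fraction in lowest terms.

4/9

11/(1−δ) ≥ 15 + 6δ/(1−δ)
11 ≥ 15 − 9δ
δ ≥ 4/9.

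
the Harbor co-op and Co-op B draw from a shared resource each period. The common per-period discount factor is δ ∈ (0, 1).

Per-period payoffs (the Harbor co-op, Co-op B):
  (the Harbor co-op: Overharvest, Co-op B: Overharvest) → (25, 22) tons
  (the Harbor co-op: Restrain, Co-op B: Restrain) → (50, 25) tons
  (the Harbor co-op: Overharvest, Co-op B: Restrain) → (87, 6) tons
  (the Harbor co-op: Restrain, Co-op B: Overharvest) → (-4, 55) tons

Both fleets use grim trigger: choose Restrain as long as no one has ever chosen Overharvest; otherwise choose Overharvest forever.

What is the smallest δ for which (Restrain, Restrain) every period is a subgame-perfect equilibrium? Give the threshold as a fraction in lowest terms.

10/11

the Harbor co-op's threshold: (87−50)/(87−25) = 37/62.
Co-op B's threshold: (55−25)/(55−22) = 10/11.
37/62 < 10/11, so Co-op B binds and δ* = 10/11.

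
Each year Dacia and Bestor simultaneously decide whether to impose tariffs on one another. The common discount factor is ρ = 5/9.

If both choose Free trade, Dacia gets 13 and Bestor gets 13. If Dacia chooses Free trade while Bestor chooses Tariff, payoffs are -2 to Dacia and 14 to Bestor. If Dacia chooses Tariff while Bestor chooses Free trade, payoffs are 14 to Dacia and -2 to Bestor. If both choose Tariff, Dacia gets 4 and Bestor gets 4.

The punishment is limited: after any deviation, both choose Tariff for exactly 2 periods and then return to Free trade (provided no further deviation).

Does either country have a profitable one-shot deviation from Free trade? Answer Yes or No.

IC: ρ+…+ρ^2 ≥ (14−13)/(13−4) = 1/9.
At ρ = 5/9: partial sum = 0.8642 ≥ 0.1111. Cooperation sustainable.

No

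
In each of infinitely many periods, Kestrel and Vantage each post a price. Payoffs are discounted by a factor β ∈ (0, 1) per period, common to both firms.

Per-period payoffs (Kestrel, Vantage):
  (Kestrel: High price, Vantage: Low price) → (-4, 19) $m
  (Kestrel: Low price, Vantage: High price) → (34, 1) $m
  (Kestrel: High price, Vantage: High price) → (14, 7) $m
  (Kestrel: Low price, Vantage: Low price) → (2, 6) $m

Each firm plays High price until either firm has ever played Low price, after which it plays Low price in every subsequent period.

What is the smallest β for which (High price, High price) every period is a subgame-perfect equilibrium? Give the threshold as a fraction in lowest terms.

For Kestrel: deviation gain 34−14 = 20, per-period punishment loss 14−2 = 12. IC gives β ≥ 20/32 = 5/8.
For Vantage: gain 12, loss 1 per period, so β ≥ 12/13.
The tighter constraint is Vantage's, so cooperation needs β ≥ 12/13.

12/13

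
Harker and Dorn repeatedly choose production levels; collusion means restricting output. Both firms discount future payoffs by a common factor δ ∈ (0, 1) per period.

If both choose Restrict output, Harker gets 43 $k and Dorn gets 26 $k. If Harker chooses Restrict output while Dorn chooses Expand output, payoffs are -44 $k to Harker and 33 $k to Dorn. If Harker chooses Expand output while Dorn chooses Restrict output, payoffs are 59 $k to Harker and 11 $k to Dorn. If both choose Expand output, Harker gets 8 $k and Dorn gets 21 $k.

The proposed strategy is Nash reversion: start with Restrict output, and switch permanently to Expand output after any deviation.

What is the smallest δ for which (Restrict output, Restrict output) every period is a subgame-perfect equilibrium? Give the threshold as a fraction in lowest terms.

7/12

Harker's threshold: (59−43)/(59−8) = 16/51.
Dorn's threshold: (33−26)/(33−21) = 7/12.
16/51 < 7/12, so Dorn binds and δ* = 7/12.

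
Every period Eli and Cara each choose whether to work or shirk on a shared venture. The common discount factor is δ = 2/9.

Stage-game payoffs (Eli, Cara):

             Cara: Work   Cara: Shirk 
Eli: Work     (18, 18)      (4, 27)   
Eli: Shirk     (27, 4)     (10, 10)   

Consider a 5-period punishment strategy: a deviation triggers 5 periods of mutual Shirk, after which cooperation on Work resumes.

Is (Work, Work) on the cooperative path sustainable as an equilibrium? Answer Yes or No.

A one-shot deviation gives 27 now, then 10 for 5 periods, then back to 18.
Gain from deviating: (27−18) today; loss: (18−10) in each of the next 5 periods.
No-deviation condition: (18−10)(δ+…+δ^5) ≥ 27−18, i.e. δ+…+δ^5 ≥ 9/8.
At δ = 2/9: δ+…+δ^5 = 0.2856 < 1.1250.
So cooperation is not sustainable.

No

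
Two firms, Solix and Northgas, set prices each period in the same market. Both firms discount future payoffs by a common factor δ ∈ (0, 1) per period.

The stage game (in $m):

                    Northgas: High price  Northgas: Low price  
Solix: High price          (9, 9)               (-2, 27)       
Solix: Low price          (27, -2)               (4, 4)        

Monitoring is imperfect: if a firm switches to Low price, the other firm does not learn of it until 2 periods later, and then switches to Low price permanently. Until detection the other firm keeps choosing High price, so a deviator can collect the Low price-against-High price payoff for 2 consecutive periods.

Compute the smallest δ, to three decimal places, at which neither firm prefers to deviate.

0.885

A deviator earns 27 for 2 periods, then 4 forever; cooperating earns 9 forever. Multiplying the IC by (1−δ):
9 ≥ 27(1−δ^2) + 4δ^2, so 23·δ^2 ≥ 18 and δ^2 ≥ 18/23.
δ ≥ (18/23)^(1/2) ≈ 0.885.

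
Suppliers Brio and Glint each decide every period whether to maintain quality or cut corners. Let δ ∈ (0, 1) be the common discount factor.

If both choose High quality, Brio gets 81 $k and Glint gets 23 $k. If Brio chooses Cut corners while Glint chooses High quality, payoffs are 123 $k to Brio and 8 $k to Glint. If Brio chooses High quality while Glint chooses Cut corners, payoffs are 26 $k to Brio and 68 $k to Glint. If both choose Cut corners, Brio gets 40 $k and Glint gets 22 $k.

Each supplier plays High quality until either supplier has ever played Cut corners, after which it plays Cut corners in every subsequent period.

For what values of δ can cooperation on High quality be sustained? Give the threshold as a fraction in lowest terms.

Brio's threshold: (123−81)/(123−40) = 42/83.
Glint's threshold: (68−23)/(68−22) = 45/46.
42/83 < 45/46, so Glint binds and δ* = 45/46.

45/46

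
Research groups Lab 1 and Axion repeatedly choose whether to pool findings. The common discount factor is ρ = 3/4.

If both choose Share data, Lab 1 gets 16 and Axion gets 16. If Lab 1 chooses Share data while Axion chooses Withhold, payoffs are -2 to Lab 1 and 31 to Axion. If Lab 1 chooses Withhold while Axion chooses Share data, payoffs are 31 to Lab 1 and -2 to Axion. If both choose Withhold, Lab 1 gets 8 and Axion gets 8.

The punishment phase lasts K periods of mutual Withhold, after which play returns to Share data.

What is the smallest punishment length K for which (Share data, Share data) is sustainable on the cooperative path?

4

IC: ρ(1−ρ^K)/(1−ρ) ≥ (31−16)/(16−8) = 15/8.
With ρ = 3/4: need 1 − ρ^K ≥ 15/8·(1−3/4)/(3/4), i.e. ρ^K ≤ 0.3750.
Since (3/4)^3 = 0.4219 and (3/4)^4 = 0.3164, the smallest such K is 4.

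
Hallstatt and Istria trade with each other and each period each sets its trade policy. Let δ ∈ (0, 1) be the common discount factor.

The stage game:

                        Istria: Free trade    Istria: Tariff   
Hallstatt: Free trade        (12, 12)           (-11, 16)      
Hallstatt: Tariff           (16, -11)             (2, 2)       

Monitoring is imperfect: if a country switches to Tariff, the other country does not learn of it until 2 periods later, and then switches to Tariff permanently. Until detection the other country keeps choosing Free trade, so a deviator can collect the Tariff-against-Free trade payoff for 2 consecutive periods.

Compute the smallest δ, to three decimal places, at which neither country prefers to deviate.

A deviator earns 16 for 2 periods, then 2 forever; cooperating earns 12 forever. Multiplying the IC by (1−δ):
12 ≥ 16(1−δ^2) + 2δ^2, so 14·δ^2 ≥ 4 and δ^2 ≥ 2/7.
δ ≥ (2/7)^(1/2) ≈ 0.535.

0.535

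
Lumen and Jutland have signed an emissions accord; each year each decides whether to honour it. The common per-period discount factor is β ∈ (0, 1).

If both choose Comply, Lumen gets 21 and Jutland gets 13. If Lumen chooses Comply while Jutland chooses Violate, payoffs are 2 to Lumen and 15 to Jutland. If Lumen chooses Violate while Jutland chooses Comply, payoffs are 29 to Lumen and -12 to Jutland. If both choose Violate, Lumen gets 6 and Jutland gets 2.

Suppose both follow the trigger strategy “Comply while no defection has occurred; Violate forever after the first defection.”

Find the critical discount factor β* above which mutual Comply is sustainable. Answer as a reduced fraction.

Lumen: cooperation gives 21 each period; deviation gives 29 once then 6 forever.
  21/(1−β) ≥ 29 + 6β/(1−β) ⇒ β ≥ 8/23.
Jutland: cooperation gives 13 each period; deviation gives 15 once then 2 forever.
  β ≥ 2/13.
Both must hold, so the binding constraint is Lumen's: β ≥ 8/23.

8/23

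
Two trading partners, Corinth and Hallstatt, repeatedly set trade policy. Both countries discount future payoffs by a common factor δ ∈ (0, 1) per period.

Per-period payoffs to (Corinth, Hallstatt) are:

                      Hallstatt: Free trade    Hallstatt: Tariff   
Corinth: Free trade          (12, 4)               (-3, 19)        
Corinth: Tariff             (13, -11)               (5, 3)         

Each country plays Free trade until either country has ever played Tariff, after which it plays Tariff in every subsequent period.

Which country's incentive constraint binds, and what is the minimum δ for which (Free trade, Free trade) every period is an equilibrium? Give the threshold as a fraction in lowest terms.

Hallstatt; δ ≥ 15/16

For Corinth: deviation gain 13−12 = 1, per-period punishment loss 12−5 = 7. IC gives δ ≥ 1/8.
For Hallstatt: gain 15, loss 1 per period, so δ ≥ 15/16.
The tighter constraint is Hallstatt's, so cooperation needs δ ≥ 15/16.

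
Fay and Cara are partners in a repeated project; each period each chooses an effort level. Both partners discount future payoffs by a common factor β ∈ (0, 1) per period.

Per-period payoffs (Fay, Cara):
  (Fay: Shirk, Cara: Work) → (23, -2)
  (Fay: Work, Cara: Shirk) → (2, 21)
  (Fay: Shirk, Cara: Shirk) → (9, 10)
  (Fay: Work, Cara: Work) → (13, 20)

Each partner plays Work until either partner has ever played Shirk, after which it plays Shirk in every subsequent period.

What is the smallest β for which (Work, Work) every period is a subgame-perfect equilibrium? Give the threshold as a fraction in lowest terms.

Fay: cooperation gives 13 each period; deviation gives 23 once then 9 forever.
  13/(1−β) ≥ 23 + 9β/(1−β) ⇒ β ≥ 10/14 = 5/7.
Cara: cooperation gives 20 each period; deviation gives 21 once then 10 forever.
  β ≥ 1/11.
Both must hold, so the binding constraint is Fay's: β ≥ 5/7.

5/7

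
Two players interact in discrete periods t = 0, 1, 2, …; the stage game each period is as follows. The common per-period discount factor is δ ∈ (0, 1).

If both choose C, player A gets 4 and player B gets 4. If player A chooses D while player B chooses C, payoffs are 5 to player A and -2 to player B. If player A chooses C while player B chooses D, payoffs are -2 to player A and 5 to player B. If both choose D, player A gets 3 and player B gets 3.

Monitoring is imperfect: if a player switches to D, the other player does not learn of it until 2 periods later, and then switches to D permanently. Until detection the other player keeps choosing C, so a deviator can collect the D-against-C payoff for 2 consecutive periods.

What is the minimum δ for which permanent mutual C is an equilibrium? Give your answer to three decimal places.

The best deviation is to choose D for all 2 undetected periods, earning 5 each, then 3 forever once detected.
Deviation value: 5(1−δ^2)/(1−δ) + 3δ^2/(1−δ); cooperation value: 4/(1−δ).
IC: 4 ≥ 5(1−δ^2) + 3δ^2 = 5 − 2δ^2.
So δ^2 ≥ 1/2, giving δ ≥ (1/2)^(1/2) ≈ 0.707.

0.707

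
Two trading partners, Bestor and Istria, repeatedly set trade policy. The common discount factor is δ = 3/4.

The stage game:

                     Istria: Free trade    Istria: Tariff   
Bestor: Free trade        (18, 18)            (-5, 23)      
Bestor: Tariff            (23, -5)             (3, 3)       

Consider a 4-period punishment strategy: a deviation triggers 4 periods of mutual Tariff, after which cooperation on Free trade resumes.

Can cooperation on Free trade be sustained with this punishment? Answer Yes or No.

Yes

A one-shot deviation gives 23 now, then 3 for 4 periods, then back to 18.
Gain from deviating: (23−18) today; loss: (18−3) in each of the next 4 periods.
No-deviation condition: (18−3)(δ+…+δ^4) ≥ 23−18, i.e. δ+…+δ^4 ≥ 1/3.
At δ = 3/4: δ+…+δ^4 = 2.0508 ≥ 0.3333.
So cooperation is sustainable.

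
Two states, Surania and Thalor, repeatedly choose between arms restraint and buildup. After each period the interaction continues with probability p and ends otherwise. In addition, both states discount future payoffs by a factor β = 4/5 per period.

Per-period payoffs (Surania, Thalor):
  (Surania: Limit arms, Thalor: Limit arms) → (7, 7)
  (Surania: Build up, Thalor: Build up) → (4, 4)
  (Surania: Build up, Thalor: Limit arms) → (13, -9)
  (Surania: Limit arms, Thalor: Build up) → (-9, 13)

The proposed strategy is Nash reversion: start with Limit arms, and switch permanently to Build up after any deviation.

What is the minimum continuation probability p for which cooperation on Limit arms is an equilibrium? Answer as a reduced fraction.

Expected continuation weight on next period's payoff is β·p = 4/5·p, which plays the role of the discount factor.
Cooperation requires 4/5·p ≥ (13−7)/(13−4) = 2/3, hence p ≥ 5/6.

5/6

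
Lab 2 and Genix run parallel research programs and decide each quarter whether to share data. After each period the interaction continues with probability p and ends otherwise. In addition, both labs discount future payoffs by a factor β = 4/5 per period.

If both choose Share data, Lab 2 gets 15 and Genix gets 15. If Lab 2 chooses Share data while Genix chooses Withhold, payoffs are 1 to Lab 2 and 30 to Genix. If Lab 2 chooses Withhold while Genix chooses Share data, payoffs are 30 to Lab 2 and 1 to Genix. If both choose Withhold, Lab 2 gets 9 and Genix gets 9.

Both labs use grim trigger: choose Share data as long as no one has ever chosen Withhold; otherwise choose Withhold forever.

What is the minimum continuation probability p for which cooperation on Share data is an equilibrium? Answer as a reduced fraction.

Expected continuation weight on next period's payoff is β·p = 4/5·p, which plays the role of the discount factor.
Cooperation requires 4/5·p ≥ (30−15)/(30−9) = 5/7, hence p ≥ 25/28.

25/28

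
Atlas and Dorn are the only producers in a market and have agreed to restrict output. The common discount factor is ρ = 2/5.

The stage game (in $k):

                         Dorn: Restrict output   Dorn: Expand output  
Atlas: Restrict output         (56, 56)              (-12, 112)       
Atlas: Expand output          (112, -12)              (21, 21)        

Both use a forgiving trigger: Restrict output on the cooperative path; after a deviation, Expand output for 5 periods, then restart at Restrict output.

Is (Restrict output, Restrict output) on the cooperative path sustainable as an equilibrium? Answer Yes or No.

No

Comparing payoff streams over the 6 periods until play realigns: cooperate → 56(1+ρ+…+ρ^5); deviate → 112 + 21(ρ+…+ρ^5).
Cooperation is sustained iff (56−21)(ρ+…+ρ^5) ≥ 112−56.
ρ+…+ρ^5 = 2/5·(1−(2/5)^5)/(1−2/5) = 0.6598, and (112−56)/(56−21) = 1.6000.
0.6598 < 1.6000, so cooperation is not sustainable.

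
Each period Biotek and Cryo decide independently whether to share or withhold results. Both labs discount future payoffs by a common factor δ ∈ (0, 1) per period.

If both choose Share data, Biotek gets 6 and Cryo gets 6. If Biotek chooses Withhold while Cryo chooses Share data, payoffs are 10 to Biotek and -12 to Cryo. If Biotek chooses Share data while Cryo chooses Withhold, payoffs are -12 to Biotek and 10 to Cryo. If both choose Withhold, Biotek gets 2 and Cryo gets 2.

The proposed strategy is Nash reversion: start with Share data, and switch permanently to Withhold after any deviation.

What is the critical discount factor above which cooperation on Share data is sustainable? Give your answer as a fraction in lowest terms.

1/2

Cooperation forever yields 6 each period: 6/(1−δ).
Deviating yields 10 once, then 2 forever: 10 + 2δ/(1−δ).
No profitable deviation requires 6/(1−δ) ≥ 10 + 2δ/(1−δ).
Multiplying by (1−δ): 6 ≥ 10(1−δ) + 2δ = 10 − 8δ.
So 8δ ≥ 4, i.e. δ ≥ 4/8 = 1/2.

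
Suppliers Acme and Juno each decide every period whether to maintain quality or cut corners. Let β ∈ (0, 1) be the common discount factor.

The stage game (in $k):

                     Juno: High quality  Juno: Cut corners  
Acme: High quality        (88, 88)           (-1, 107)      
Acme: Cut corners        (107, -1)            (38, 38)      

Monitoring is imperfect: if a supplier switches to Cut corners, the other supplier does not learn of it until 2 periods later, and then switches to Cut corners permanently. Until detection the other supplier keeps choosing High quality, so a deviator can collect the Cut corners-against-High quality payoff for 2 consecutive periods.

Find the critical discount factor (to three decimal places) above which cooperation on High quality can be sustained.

0.525

Deviating for the 2 undetected periods gains 107−88 = 19 per period over cooperation, then loses 88−38 = 50 per period forever once punishment starts.
Gain: 19(1 + β + … + β^1); loss: 50·β^2/(1−β).
No profitable deviation ⇔ 19(1−β^2) ≤ 50·β^2, i.e. β^2 ≥ 19/(19+50) = 19/69.
Hence β ≥ (19/69)^(1/2) ≈ 0.525.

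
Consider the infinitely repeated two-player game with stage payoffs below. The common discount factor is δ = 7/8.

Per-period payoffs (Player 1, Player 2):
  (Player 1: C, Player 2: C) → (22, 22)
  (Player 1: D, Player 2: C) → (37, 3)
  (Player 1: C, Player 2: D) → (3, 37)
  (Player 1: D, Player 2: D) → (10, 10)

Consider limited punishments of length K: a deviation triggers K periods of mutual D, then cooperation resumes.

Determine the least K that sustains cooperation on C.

Need Σ_{k=1}^{K} δ^k ≥ (37−22)/(22−10) = 1.2500 at δ = 7/8.
At K = 1 the sum is 0.8750 < 1.2500; at K = 2 it is 1.6406 ≥ 1.2500.
So the minimum punishment length is K = 2.

2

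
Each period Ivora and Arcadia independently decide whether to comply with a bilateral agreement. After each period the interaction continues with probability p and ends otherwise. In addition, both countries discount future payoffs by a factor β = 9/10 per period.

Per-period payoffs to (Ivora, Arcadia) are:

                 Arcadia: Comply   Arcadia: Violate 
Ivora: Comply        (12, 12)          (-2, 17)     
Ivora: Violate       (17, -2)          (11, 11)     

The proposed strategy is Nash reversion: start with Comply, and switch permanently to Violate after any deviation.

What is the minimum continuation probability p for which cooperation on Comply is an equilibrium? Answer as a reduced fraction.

Expected continuation weight on next period's payoff is β·p = 9/10·p, which plays the role of the discount factor.
Cooperation requires 9/10·p ≥ (17−12)/(17−11) = 5/6, hence p ≥ 25/27.

25/27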